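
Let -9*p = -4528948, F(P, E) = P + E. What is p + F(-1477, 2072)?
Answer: 4534303/9 ≈ 5.0381e+5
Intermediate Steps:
F(P, E) = E + P
p = 4528948/9 (p = -1/9*(-4528948) = 4528948/9 ≈ 5.0322e+5)
p + F(-1477, 2072) = 4528948/9 + (2072 - 1477) = 4528948/9 + 595 = 4534303/9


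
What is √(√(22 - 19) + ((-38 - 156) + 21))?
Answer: √(-173 + √3) ≈ 13.087*I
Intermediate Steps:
√(√(22 - 19) + ((-38 - 156) + 21)) = √(√3 + (-194 + 21)) = √(√3 - 173) = √(-173 + √3)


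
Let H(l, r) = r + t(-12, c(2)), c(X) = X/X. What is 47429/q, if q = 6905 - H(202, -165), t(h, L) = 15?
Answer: 47429/7055 ≈ 6.7227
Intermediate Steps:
c(X) = 1
H(l, r) = 15 + r (H(l, r) = r + 15 = 15 + r)
q = 7055 (q = 6905 - (15 - 165) = 6905 - 1*(-150) = 6905 + 150 = 7055)
47429/q = 47429/7055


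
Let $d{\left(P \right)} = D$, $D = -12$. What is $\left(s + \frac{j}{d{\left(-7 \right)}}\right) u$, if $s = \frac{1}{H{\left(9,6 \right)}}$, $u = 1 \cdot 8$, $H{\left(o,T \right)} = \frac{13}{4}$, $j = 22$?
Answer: $- \frac{476}{39} \approx -12.205$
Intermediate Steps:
$d{\left(P \right)} = -12$
$H{\left(o,T \right)} = \frac{13}{4}$ ($H{\left(o,T \right)} = 13 \cdot \frac{1}{4} = \frac{13}{4}$)
$u = 8$
$s = \frac{4}{13}$ ($s = \frac{1}{\frac{13}{4}} = \frac{4}{13} \approx 0.30769$)
$\left(s + \frac{j}{d{\left(-7 \right)}}\right) u = \left(\frac{4}{13} + \frac{22}{-12}\right) 8 = \left(\frac{4}{13} + 22 \left(- \frac{1}{12}\right)\right) 8 = \left(\frac{4}{13} - \frac{11}{6}\right) 8 = \left(- \frac{119}{78}\right) 8 = - \frac{476}{39}$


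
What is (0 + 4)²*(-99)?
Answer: -1584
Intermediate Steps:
(0 + 4)²*(-99) = 4²*(-99) = 16*(-99) = -1584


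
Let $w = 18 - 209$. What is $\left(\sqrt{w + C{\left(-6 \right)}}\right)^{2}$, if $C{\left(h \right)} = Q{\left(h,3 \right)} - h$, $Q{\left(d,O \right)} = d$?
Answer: $-191$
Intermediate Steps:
$w = -191$ ($w = 18 - 209 = -191$)
$C{\left(h \right)} = 0$ ($C{\left(h \right)} = h - h = 0$)
$\left(\sqrt{w + C{\left(-6 \right)}}\right)^{2} = \left(\sqrt{-191 + 0}\right)^{2} = \left(\sqrt{-191}\right)^{2} = \left(i \sqrt{191}\right)^{2} = -191$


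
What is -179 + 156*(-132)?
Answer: -20771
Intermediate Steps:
-179 + 156*(-132) = -179 - 20592 = -20771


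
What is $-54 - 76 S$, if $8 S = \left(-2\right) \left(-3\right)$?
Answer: $-111$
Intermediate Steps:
$S = \frac{3}{4}$ ($S = \frac{\left(-2\right) \left(-3\right)}{8} = \frac{1}{8} \cdot 6 = \frac{3}{4} \approx 0.75$)
$-54 - 76 S = -54 - 57 = -111$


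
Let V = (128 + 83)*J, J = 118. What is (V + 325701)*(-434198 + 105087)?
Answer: -115385987489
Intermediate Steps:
V = 24898 (V = (128 + 83)*118 = 211*118 = 24898)
(V + 325701)*(-434198 + 105087) = (24898 + 325701)*(-434198 + 105087) = 350599*(-329111) = -115385987489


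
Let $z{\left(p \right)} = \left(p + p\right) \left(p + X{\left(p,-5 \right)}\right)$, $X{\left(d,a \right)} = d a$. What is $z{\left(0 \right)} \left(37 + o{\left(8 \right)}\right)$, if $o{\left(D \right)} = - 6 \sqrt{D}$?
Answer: $0$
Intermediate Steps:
$X{\left(d,a \right)} = a d$
$z{\left(p \right)} = - 8 p^{2}$ ($z{\left(p \right)} = \left(p + p\right) \left(p - 5 p\right) = 2 p \left(- 4 p\right) = - 8 p^{2}$)
$z{\left(0 \right)} \left(37 + o{\left(8 \right)}\right) = - 8 \cdot 0^{2} \left(37 - 6 \sqrt{8}\right) = \left(-8\right) 0 \left(37 - 6 \cdot 2 \sqrt{2}\right) = 0 \left(37 - 12 \sqrt{2}\right) = 0$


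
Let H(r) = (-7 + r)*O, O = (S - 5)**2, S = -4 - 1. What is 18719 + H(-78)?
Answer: 10219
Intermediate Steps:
S = -5
O = 100 (O = (-5 - 5)**2 = (-10)**2 = 100)
H(r) = -700 + 100*r (H(r) = (-7 + r)*100 = -700 + 100*r)
18719 + H(-78) = 18719 + (-700 + 100*(-78)) = 18719 + (-700 - 7800) = 18719 - 8500 = 10219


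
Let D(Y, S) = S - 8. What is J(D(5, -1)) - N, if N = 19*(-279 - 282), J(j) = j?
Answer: 10650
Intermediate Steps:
D(Y, S) = -8 + S
N = -10659 (N = 19*(-561) = -10659)
J(D(5, -1)) - N = (-8 - 1) - 1*(-10659) = -9 + 10659 = 10650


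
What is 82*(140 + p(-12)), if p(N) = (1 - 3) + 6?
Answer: 11808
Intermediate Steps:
p(N) = 4 (p(N) = -2 + 6 = 4)
82*(140 + p(-12)) = 82*(140 + 4) = 82*144 = 11808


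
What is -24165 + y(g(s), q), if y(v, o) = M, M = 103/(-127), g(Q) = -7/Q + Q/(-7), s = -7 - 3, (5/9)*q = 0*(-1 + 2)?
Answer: -3069058/127 ≈ -24166.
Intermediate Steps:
q = 0 (q = 9*(0*(-1 + 2))/5 = 9*(0*1)/5 = (9/5)*0 = 0)
s = -10
g(Q) = -7/Q - Q/7 (g(Q) = -7/Q + Q*(-1/7) = -7/Q - Q/7)
M = -103/127 (M = 103*(-1/127) = -103/127 ≈ -0.81102)
y(v, o) = -103/127
-24165 + y(g(s), q) = -24165 - 103/127 = -3069058/127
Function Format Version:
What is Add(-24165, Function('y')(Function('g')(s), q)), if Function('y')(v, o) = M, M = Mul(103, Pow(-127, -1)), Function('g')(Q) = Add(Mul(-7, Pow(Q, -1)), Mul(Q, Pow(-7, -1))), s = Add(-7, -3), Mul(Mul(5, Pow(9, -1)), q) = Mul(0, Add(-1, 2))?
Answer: Rational(-3069058, 127) ≈ -24166.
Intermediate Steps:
q = 0 (q = Mul(Rational(9, 5), Mul(0, Add(-1, 2))) = Mul(Rational(9, 5), Mul(0, 1)) = Mul(Rational(9, 5), 0) = 0)
s = -10
Function('g')(Q) = Add(Mul(-7, Pow(Q, -1)), Mul(Rational(-1, 7), Q)) (Function('g')(Q) = Add(Mul(-7, Pow(Q, -1)), Mul(Q, Rational(-1, 7))) = Add(Mul(-7, Pow(Q, -1)), Mul(Rational(-1, 7), Q)))
M = Rational(-103, 127) (M = Mul(103, Rational(-1, 127)) = Rational(-103, 127) ≈ -0.81102)
Function('y')(v, o) = Rational(-103, 127)
Add(-24165, Function('y')(Function('g')(s), q)) = Add(-24165, Rational(-103, 127)) = Rational(-3069058, 127)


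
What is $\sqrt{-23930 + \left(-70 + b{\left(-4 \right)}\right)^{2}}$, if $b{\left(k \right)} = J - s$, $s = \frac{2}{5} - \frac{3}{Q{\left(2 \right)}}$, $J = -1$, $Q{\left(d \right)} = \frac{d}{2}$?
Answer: $\frac{i \sqrt{481286}}{5} \approx 138.75 i$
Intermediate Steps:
$Q{\left(d \right)} = \frac{d}{2}$ ($Q{\left(d \right)} = d \frac{1}{2} = \frac{d}{2}$)
$s = - \frac{13}{5}$ ($s = \frac{2}{5} - \frac{3}{\frac{1}{2} \cdot 2} = 2 \cdot \frac{1}{5} - \frac{3}{1} = \frac{2}{5} - 3 = - \frac{13}{5} \approx -2.6$)
$b{\left(k \right)} = \frac{8}{5}$ ($b{\left(k \right)} = -1 - - \frac{13}{5} = -1 + \frac{13}{5} = \frac{8}{5}$)
$\sqrt{-23930 + \left(-70 + b{\left(-4 \right)}\right)^{2}} = \sqrt{-23930 + \left(-70 + \frac{8}{5}\right)^{2}} = \sqrt{-23930 + \left(- \frac{342}{5}\right)^{2}} = \sqrt{-23930 + \frac{116964}{25}} = \sqrt{- \frac{481286}{25}} = \frac{i \sqrt{481286}}{5}$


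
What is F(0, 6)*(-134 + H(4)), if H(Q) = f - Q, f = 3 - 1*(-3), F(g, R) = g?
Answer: 0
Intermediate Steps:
f = 6 (f = 3 + 3 = 6)
H(Q) = 6 - Q
F(0, 6)*(-134 + H(4)) = 0*(-134 + (6 - 1*4)) = 0*(-134 + (6 - 4)) = 0*(-134 + 2) = 0*(-132) = 0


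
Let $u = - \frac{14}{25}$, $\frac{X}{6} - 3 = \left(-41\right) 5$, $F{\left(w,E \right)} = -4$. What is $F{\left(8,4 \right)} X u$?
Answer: $- \frac{67872}{25} \approx -2714.9$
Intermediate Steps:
$X = -1212$ ($X = 18 + 6 \left(\left(-41\right) 5\right) = 18 + 6 \left(-205\right) = 18 - 1230 = -1212$)
$u = - \frac{14}{25}$ ($u = \left(-14\right) \frac{1}{25} = - \frac{14}{25} \approx -0.56$)
$F{\left(8,4 \right)} X u = \left(-4\right) \left(-1212\right) \left(- \frac{14}{25}\right) = 4848 \left(- \frac{14}{25}\right) = - \frac{67872}{25}$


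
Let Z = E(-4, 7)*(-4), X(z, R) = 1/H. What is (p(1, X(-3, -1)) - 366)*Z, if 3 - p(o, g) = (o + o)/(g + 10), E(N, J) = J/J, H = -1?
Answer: 13076/9 ≈ 1452.9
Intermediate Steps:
E(N, J) = 1
X(z, R) = -1 (X(z, R) = 1/(-1) = -1)
Z = -4 (Z = 1*(-4) = -4)
p(o, g) = 3 - 2*o/(10 + g) (p(o, g) = 3 - (o + o)/(g + 10) = 3 - 2*o/(10 + g))
(p(1, X(-3, -1)) - 366)*Z = ((30 - 2*1 + 3*(-1))/(10 - 1) - 366)*(-4) = ((30 - 2 - 3)/9 - 366)*(-4) = ((1/9)*25 - 366)*(-4) = (25/9 - 366)*(-4) = -3269/9*(-4) = 13076/9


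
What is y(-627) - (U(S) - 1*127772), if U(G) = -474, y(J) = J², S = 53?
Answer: 521375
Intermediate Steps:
y(-627) - (U(S) - 1*127772) = (-627)² - (-474 - 1*127772) = 393129 - (-474 - 127772) = 393129 - 1*(-128246) = 393129 + 128246 = 521375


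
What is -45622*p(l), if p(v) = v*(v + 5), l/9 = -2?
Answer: -10675548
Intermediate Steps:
l = -18 (l = 9*(-2) = -18)
p(v) = v*(5 + v)
-45622*p(l) = -(-821196)*(5 - 18) = -(-821196)*(-13) = -45622*234 = -10675548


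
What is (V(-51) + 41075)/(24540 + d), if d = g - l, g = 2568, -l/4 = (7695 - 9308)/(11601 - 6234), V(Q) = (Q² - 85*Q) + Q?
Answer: 32175165/18185273 ≈ 1.7693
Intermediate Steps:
V(Q) = Q² - 84*Q
l = 6452/5367 (l = -4*(7695 - 9308)/(11601 - 6234) = -(-6452)/5367 = -4*(-1613/5367) = 6452/5367 ≈ 1.2022)
d = 13776004/5367 (d = 2568 - 1*6452/5367 = 2568 - 6452/5367 = 13776004/5367 ≈ 2566.8)
(V(-51) + 41075)/(24540 + d) = (-51*(-84 - 51) + 41075)/(24540 + 13776004/5367) = (-51*(-135) + 41075)/(145482184/5367) = (6885 + 41075)*(5367/145482184) = 47960*(5367/145482184) = 32175165/18185273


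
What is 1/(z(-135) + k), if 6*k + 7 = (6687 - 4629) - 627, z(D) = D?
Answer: 3/307 ≈ 0.0097720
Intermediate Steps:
k = 712/3 (k = -7/6 + ((6687 - 4629) - 627)/6 = -7/6 + (2058 - 627)/6 = -7/6 + (⅙)*1431 = -7/6 + 477/2 = 712/3 ≈ 237.33)
1/(z(-135) + k) = 1/(-135 + 712/3) = 1/(307/3) = 3/307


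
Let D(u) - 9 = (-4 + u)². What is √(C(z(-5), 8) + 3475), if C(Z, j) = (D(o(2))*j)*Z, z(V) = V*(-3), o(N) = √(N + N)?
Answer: √5035 ≈ 70.958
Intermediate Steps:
o(N) = √2*√N (o(N) = √(2*N) = √2*√N)
D(u) = 9 + (-4 + u)²
z(V) = -3*V
C(Z, j) = 13*Z*j (C(Z, j) = ((9 + (-4 + √2*√2)²)*j)*Z = ((9 + (-4 + 2)²)*j)*Z = ((9 + (-2)²)*j)*Z = ((9 + 4)*j)*Z = (13*j)*Z = 13*Z*j)
√(C(z(-5), 8) + 3475) = √(13*(-3*(-5))*8 + 3475) = √(13*15*8 + 3475) = √(1560 + 3475) = √5035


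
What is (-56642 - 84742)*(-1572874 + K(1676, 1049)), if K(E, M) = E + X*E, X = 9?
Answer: 220009621776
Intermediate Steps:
K(E, M) = 10*E (K(E, M) = E + 9*E = 10*E)
(-56642 - 84742)*(-1572874 + K(1676, 1049)) = (-56642 - 84742)*(-1572874 + 10*1676) = -141384*(-1572874 + 16760) = -141384*(-1556114) = 220009621776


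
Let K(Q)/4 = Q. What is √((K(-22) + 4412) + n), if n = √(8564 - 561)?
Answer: √(4324 + √8003) ≈ 66.434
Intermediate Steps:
K(Q) = 4*Q
n = √8003 ≈ 89.459
√((K(-22) + 4412) + n) = √((4*(-22) + 4412) + √8003) = √((-88 + 4412) + √8003) = √(4324 + √8003)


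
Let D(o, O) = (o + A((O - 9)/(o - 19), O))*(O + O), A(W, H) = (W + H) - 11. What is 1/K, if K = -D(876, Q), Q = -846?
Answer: 857/26104176 ≈ 3.2830e-5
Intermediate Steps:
A(W, H) = -11 + H + W (A(W, H) = (H + W) - 11 = -11 + H + W)
D(o, O) = 2*O*(-11 + O + o + (-9 + O)/(-19 + o)) (D(o, O) = (o + (-11 + O + (O - 9)/(o - 19)))*(O + O) = (o + (-11 + O + (-9 + O)/(-19 + o)))*(2*O) = (-11 + O + o + (-9 + O)/(-19 + o))*(2*O) = 2*O*(-11 + O + o + (-9 + O)/(-19 + o)))
K = 26104176/857 (K = -2*(-846)*(-9 - 846 + 876*(-19 + 876) + (-19 + 876)*(-11 - 846))/(-19 + 876) = -2*(-846)*(-9 - 846 + 876*857 + 857*(-857))/857 = -2*(-846)*(-9 - 846 + 750732 - 734449)/857 = -2*(-846)*15428/857 = -1*(-26104176/857) = 26104176/857 ≈ 30460.)
1/K = 1/(26104176/857) = 857/26104176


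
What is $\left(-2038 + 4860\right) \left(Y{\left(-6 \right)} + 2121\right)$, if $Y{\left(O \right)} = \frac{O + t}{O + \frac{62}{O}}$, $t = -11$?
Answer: $\frac{293431560}{49} \approx 5.9884 \cdot 10^{6}$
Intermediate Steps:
$Y{\left(O \right)} = \frac{-11 + O}{O + \frac{62}{O}}$ ($Y{\left(O \right)} = \frac{O - 11}{O + \frac{62}{O}} = \frac{-11 + O}{O + \frac{62}{O}}$)
$\left(-2038 + 4860\right) \left(Y{\left(-6 \right)} + 2121\right) = \left(-2038 + 4860\right) \left(- \frac{6 \left(-11 - 6\right)}{62 + \left(-6\right)^{2}} + 2121\right) = 2822 \left(\left(-6\right) \frac{1}{62 + 36} \left(-17\right) + 2121\right) = 2822 \left(\left(-6\right) \frac{1}{98} \left(-17\right) + 2121\right) = 2822 \left(\frac{51}{49} + 2121\right) = 2822 \cdot \frac{103980}{49} = \frac{293431560}{49}$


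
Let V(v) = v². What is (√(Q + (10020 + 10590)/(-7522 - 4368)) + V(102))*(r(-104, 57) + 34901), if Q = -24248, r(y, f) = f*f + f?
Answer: 397505628 + 38207*I*√34282357337/1189 ≈ 3.9751e+8 + 5.9497e+6*I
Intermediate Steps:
r(y, f) = f + f² (r(y, f) = f² + f = f + f²)
(√(Q + (10020 + 10590)/(-7522 - 4368)) + V(102))*(r(-104, 57) + 34901) = (√(-24248 + (10020 + 10590)/(-7522 - 4368)) + 102²)*(57*(1 + 57) + 34901) = (√(-24248 + 20610/(-11890)) + 10404)*(57*58 + 34901) = (√(-24248 + 20610*(-1/11890)) + 10404)*(3306 + 34901) = (√(-24248 - 2061/1189) + 10404)*38207 = (√(-28832933/1189) + 10404)*38207 = (I*√34282357337/1189 + 10404)*38207 = (10404 + I*√34282357337/1189)*38207 = 397505628 + 38207*I*√34282357337/1189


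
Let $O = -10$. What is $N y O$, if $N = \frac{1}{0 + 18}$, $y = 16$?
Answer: $- \frac{80}{9} \approx -8.8889$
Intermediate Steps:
$N = \frac{1}{18} \approx 0.055556$
$N y O = \frac{1}{18} \cdot 16 \left(-10\right) = \frac{8}{9} \left(-10\right) = - \frac{80}{9}$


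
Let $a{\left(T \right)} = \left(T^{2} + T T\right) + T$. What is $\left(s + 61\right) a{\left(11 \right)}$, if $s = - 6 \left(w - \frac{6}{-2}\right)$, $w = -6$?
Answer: $19987$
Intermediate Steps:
$a{\left(T \right)} = T + 2 T^{2}$ ($a{\left(T \right)} = \left(T^{2} + T^{2}\right) + T = 2 T^{2} + T = T + 2 T^{2}$)
$s = 18$ ($s = - 6 \left(-6 - \frac{6}{-2}\right) = - 6 \left(-6 - -3\right) = - 6 \left(-6 + 3\right) = \left(-6\right) \left(-3\right) = 18$)
$\left(s + 61\right) a{\left(11 \right)} = \left(18 + 61\right) 11 \left(1 + 2 \cdot 11\right) = 79 \cdot 11 \left(1 + 22\right) = 79 \cdot 11 \cdot 23 = 79 \cdot 253 = 19987$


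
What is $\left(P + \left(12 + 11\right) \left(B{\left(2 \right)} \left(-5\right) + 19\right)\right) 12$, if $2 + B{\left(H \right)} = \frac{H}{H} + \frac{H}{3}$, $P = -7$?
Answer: $5620$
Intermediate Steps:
$B{\left(H \right)} = -1 + \frac{H}{3}$ ($B{\left(H \right)} = -2 + \left(\frac{H}{H} + \frac{H}{3}\right) = -2 + \left(1 + H \frac{1}{3}\right) = -2 + \left(1 + \frac{H}{3}\right) = -1 + \frac{H}{3}$)
$\left(P + \left(12 + 11\right) \left(B{\left(2 \right)} \left(-5\right) + 19\right)\right) 12 = \left(-7 + \left(12 + 11\right) \left(\left(-1 + \frac{1}{3} \cdot 2\right) \left(-5\right) + 19\right)\right) 12 = \left(-7 + 23 \left(\left(-1 + \frac{2}{3}\right) \left(-5\right) + 19\right)\right) 12 = \left(-7 + 23 \left(\left(- \frac{1}{3}\right) \left(-5\right) + 19\right)\right) 12 = \left(-7 + 23 \left(\frac{5}{3} + 19\right)\right) 12 = \left(-7 + 23 \cdot \frac{62}{3}\right) 12 = \left(-7 + \frac{1426}{3}\right) 12 = \frac{1405}{3} \cdot 12 = 5620$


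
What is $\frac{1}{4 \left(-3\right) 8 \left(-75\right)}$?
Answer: $\frac{1}{7200} \approx 0.00013889$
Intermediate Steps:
$\frac{1}{4 \left(-3\right) 8 \left(-75\right)} = \frac{1}{\left(-12\right) 8 \left(-75\right)} = \frac{1}{\left(-96\right) \left(-75\right)} = \frac{1}{7200}$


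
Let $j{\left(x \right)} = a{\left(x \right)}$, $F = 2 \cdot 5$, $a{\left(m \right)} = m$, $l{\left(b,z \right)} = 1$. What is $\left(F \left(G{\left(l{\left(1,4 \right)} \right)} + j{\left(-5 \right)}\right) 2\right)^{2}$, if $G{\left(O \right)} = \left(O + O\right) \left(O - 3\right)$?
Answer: $32400$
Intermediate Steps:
$G{\left(O \right)} = 2 O \left(-3 + O\right)$
$F = 10$
$j{\left(x \right)} = x$
$\left(F \left(G{\left(l{\left(1,4 \right)} \right)} + j{\left(-5 \right)}\right) 2\right)^{2} = \left(10 \left(2 \cdot 1 \left(-3 + 1\right) - 5\right) 2\right)^{2} = \left(10 \left(2 \cdot 1 \left(-2\right) - 5\right) 2\right)^{2} = \left(10 \left(-4 - 5\right) 2\right)^{2} = \left(10 \left(-9\right) 2\right)^{2} = \left(\left(-90\right) 2\right)^{2} = \left(-180\right)^{2} = 32400$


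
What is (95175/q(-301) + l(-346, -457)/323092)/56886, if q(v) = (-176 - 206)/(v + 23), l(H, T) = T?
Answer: 4274288985613/3510467598792 ≈ 1.2176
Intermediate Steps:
q(v) = -382/(23 + v)
(95175/q(-301) + l(-346, -457)/323092)/56886 = (95175/((-382/(23 - 301))) - 457/323092)/56886 = (95175/((-382/(-278))) - 457*1/323092)*(1/56886) = (95175/((-382*(-1/278))) - 457/323092)*(1/56886) = (95175/(191/139) - 457/323092)*(1/56886) = (95175*(139/191) - 457/323092)*(1/56886) = (13229325/191 - 457/323092)*(1/56886) = (4274288985613/61710572)*(1/56886) = 4274288985613/3510467598792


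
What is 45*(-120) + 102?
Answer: -5298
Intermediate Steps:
45*(-120) + 102 = -5400 + 102 = -5298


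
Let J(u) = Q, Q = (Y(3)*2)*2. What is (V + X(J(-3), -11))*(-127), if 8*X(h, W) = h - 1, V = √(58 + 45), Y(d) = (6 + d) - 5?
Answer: -1905/8 - 127*√103 ≈ -1527.0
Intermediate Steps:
Y(d) = 1 + d
Q = 16 (Q = ((1 + 3)*2)*2 = (4*2)*2 = 8*2 = 16)
J(u) = 16
V = √103 ≈ 10.149
X(h, W) = -⅛ + h/8 (X(h, W) = (h - 1)/8 = (-1 + h)/8 = -⅛ + h/8)
(V + X(J(-3), -11))*(-127) = (√103 + (-⅛ + (⅛)*16))*(-127) = (√103 + (-⅛ + 2))*(-127) = (√103 + 15/8)*(-127) = (15/8 + √103)*(-127) = -1905/8 - 127*√103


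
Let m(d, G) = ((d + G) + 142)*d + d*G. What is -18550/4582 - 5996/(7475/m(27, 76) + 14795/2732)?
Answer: -326642883021359/340557069815 ≈ -959.14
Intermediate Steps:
m(d, G) = G*d + d*(142 + G + d) (m(d, G) = ((G + d) + 142)*d + G*d = (142 + G + d)*d + G*d = d*(142 + G + d) + G*d = G*d + d*(142 + G + d))
-18550/4582 - 5996/(7475/m(27, 76) + 14795/2732) = -18550/4582 - 5996/(7475/((27*(142 + 27 + 2*76))) + 14795/2732) = -18550*1/4582 - 5996/(7475/((27*(142 + 27 + 152))) + 14795*(1/2732)) = -9275/2291 - 5996/(7475/((27*321)) + 14795/2732) = -9275/2291 - 5996/(7475/8667 + 14795/2732) = -9275/2291 - 5996/148649965/23678244 = -9275/2291 - 5996*23678244/148649965 = -9275/2291 - 141974751024/148649965 = -326642883021359/340557069815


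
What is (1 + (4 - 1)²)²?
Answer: 100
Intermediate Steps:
(1 + (4 - 1)²)² = (1 + 3²)² = (1 + 9)² = 10² = 100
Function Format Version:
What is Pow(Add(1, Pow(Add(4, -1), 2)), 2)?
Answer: 100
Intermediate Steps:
Pow(Add(1, Pow(Add(4, -1), 2)), 2) = Pow(Add(1, Pow(3, 2)), 2) = Pow(Add(1, 9), 2) = Pow(10, 2) = 100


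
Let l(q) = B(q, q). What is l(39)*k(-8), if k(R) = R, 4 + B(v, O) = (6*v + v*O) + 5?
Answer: -14048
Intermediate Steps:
B(v, O) = 1 + 6*v + O*v (B(v, O) = -4 + ((6*v + v*O) + 5) = -4 + ((6*v + O*v) + 5) = -4 + (5 + 6*v + O*v) = 1 + 6*v + O*v)
l(q) = 1 + q² + 6*q (l(q) = 1 + 6*q + q*q = 1 + 6*q + q² = 1 + q² + 6*q)
l(39)*k(-8) = (1 + 39² + 6*39)*(-8) = (1 + 1521 + 234)*(-8) = 1756*(-8) = -14048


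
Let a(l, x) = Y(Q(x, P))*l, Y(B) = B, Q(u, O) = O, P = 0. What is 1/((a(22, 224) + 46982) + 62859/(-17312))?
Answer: 17312/813289525 ≈ 2.1286e-5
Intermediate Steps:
a(l, x) = 0 (a(l, x) = 0*l = 0)
1/((a(22, 224) + 46982) + 62859/(-17312)) = 1/((0 + 46982) + 62859/(-17312)) = 1/(46982 + 62859*(-1/17312)) = 1/(46982 - 62859/17312) = 1/(813289525/17312) = 17312/813289525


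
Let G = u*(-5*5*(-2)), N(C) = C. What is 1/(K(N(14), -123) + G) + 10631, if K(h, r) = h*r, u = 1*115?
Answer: 42821669/4028 ≈ 10631.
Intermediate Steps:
u = 115
G = 5750 (G = 115*(-5*5*(-2)) = 115*(-25*(-2)) = 115*50 = 5750)
1/(K(N(14), -123) + G) + 10631 = 1/(14*(-123) + 5750) + 10631 = 1/(-1722 + 5750) + 10631 = 1/4028 + 10631 = 42821669/4028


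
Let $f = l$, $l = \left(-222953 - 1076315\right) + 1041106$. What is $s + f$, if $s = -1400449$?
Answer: $-1658611$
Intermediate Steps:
$l = -258162$ ($l = -1299268 + 1041106 = -258162$)
$f = -258162$
$s + f = -1400449 - 258162 = -1658611$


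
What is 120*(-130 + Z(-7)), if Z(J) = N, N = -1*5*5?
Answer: -18600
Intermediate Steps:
N = -25 (N = -5*5 = -25)
Z(J) = -25
120*(-130 + Z(-7)) = 120*(-130 - 25) = 120*(-155) = -18600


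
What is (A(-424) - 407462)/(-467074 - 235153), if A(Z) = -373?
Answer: 407835/702227 ≈ 0.58077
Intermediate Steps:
(A(-424) - 407462)/(-467074 - 235153) = (-373 - 407462)/(-467074 - 235153) = -407835/(-702227) = -407835*(-1/702227) = 407835/702227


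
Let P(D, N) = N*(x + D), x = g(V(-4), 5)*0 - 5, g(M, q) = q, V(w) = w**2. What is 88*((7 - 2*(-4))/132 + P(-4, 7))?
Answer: -5534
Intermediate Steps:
x = -5 (x = 5*0 - 5 = 0 - 5 = -5)
P(D, N) = N*(-5 + D)
88*((7 - 2*(-4))/132 + P(-4, 7)) = 88*((7 - 2*(-4))/132 + 7*(-5 - 4)) = 88*((7 + 8)*(1/132) + 7*(-9)) = 88*(15*(1/132) - 63) = 88*(5/44 - 63) = 88*(-2767/44) = -5534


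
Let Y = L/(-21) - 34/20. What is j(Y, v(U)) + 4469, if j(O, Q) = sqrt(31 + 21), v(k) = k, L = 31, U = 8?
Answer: 4469 + 2*sqrt(13) ≈ 4476.2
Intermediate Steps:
Y = -667/210 (Y = 31/(-21) - 34/20 = 31*(-1/21) - 34*1/20 = -31/21 - 17/10 = -667/210 ≈ -3.1762)
j(O, Q) = 2*sqrt(13) (j(O, Q) = sqrt(52) = 2*sqrt(13))
j(Y, v(U)) + 4469 = 2*sqrt(13) + 4469 = 4469 + 2*sqrt(13)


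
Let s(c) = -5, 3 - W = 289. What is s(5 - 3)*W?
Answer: 1430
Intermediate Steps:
W = -286 (W = 3 - 1*289 = 3 - 289 = -286)
s(5 - 3)*W = -5*(-286) = 1430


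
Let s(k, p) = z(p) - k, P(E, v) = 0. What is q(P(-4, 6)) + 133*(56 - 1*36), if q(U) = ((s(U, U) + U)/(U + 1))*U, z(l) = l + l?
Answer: 2660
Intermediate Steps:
z(l) = 2*l
s(k, p) = -k + 2*p (s(k, p) = 2*p - k = -k + 2*p)
q(U) = 2*U²/(1 + U) (q(U) = (((-U + 2*U) + U)/(U + 1))*U = ((U + U)/(1 + U))*U = ((2*U)/(1 + U))*U = (2*U/(1 + U))*U = 2*U²/(1 + U))
q(P(-4, 6)) + 133*(56 - 1*36) = 2*0²/(1 + 0) + 133*(56 - 1*36) = 2*0/1 + 133*(56 - 36) = 2*0*1 + 133*20 = 0 + 2660 = 2660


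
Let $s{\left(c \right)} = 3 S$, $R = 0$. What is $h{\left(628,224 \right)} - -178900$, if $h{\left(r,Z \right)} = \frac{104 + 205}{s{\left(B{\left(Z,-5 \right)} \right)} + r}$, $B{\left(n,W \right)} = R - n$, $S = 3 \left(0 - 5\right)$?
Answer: $\frac{104299009}{583} \approx 1.789 \cdot 10^{5}$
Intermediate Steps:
$S = -15$ ($S = 3 \left(-5\right) = -15$)
$B{\left(n,W \right)} = - n$ ($B{\left(n,W \right)} = 0 - n = - n$)
$s{\left(c \right)} = -45$ ($s{\left(c \right)} = 3 \left(-15\right) = -45$)
$h{\left(r,Z \right)} = \frac{309}{-45 + r}$ ($h{\left(r,Z \right)} = \frac{104 + 205}{-45 + r} = \frac{309}{-45 + r}$)
$h{\left(628,224 \right)} - -178900 = \frac{309}{-45 + 628} - -178900 = \frac{309}{583} + 178900 = \frac{104299009}{583}$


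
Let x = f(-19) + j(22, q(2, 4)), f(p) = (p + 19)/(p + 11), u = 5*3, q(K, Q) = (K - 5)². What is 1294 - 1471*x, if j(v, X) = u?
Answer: -20771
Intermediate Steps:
q(K, Q) = (-5 + K)²
u = 15
f(p) = (19 + p)/(11 + p)
j(v, X) = 15
x = 15 (x = (19 - 19)/(11 - 19) + 15 = 0/(-8) + 15 = -⅛*0 + 15 = 0 + 15 = 15)
1294 - 1471*x = 1294 - 1471*15 = 1294 - 22065 = -20771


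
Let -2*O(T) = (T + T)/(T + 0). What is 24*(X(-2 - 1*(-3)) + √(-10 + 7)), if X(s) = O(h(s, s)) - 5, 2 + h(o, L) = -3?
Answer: -144 + 24*I*√3 ≈ -144.0 + 41.569*I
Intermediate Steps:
h(o, L) = -5 (h(o, L) = -2 - 3 = -5)
O(T) = -1 (O(T) = -(T + T)/(2*(T + 0)) = -2*T/(2*T) = -½*2 = -1)
X(s) = -6 (X(s) = -1 - 5 = -6)
24*(X(-2 - 1*(-3)) + √(-10 + 7)) = 24*(-6 + √(-10 + 7)) = 24*(-6 + √(-3)) = 24*(-6 + I*√3) = -144 + 24*I*√3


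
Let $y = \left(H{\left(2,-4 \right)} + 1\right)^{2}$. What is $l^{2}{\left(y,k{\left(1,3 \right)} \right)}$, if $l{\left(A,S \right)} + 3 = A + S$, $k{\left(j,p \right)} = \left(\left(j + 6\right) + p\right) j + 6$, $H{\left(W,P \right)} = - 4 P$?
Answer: $91204$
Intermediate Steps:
$y = 289$ ($y = \left(\left(-4\right) \left(-4\right) + 1\right)^{2} = \left(16 + 1\right)^{2} = 17^{2} = 289$)
$k{\left(j,p \right)} = 6 + j \left(6 + j + p\right)$ ($k{\left(j,p \right)} = \left(\left(6 + j\right) + p\right) j + 6 = \left(6 + j + p\right) j + 6 = j \left(6 + j + p\right) + 6 = 6 + j \left(6 + j + p\right)$)
$l{\left(A,S \right)} = -3 + A + S$ ($l{\left(A,S \right)} = -3 + \left(A + S\right) = -3 + A + S$)
$l^{2}{\left(y,k{\left(1,3 \right)} \right)} = \left(-3 + 289 + \left(6 + 1^{2} + 6 \cdot 1 + 1 \cdot 3\right)\right)^{2} = \left(-3 + 289 + \left(6 + 1 + 6 + 3\right)\right)^{2} = \left(-3 + 289 + 16\right)^{2} = 302^{2} = 91204$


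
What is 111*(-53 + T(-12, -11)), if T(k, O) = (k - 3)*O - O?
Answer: 13653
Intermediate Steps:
T(k, O) = -O + O*(-3 + k) (T(k, O) = (-3 + k)*O - O = O*(-3 + k) - O = -O + O*(-3 + k))
111*(-53 + T(-12, -11)) = 111*(-53 - 11*(-4 - 12)) = 111*(-53 - 11*(-16)) = 111*(-53 + 176) = 111*123 = 13653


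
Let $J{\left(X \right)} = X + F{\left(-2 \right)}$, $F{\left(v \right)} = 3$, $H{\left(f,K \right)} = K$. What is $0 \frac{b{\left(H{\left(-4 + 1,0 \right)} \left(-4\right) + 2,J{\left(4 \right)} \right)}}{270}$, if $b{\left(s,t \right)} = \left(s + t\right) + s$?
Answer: $0$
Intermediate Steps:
$J{\left(X \right)} = 3 + X$ ($J{\left(X \right)} = X + 3 = 3 + X$)
$b{\left(s,t \right)} = t + 2 s$
$0 \frac{b{\left(H{\left(-4 + 1,0 \right)} \left(-4\right) + 2,J{\left(4 \right)} \right)}}{270} = 0 \frac{\left(3 + 4\right) + 2 \left(0 \left(-4\right) + 2\right)}{270} = 0 \left(7 + 2 \left(0 + 2\right)\right) \frac{1}{270} = 0 \left(7 + 2 \cdot 2\right) \frac{1}{270} = 0 \left(7 + 4\right) \frac{1}{270} = 0 \cdot 11 \cdot \frac{1}{270} = 0 \cdot \frac{11}{270} = 0$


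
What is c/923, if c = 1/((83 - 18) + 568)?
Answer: 1/584259 ≈ 1.7116e-6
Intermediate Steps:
c = 1/633 (c = 1/(65 + 568) = 1/633 ≈ 0.0015798)
c/923 = (1/633)/923 = (1/633)*(1/923) = 1/584259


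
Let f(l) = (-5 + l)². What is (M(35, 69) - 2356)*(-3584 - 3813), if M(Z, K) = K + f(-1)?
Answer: 16650647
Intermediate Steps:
M(Z, K) = 36 + K (M(Z, K) = K + (-5 - 1)² = K + (-6)² = K + 36 = 36 + K)
(M(35, 69) - 2356)*(-3584 - 3813) = ((36 + 69) - 2356)*(-3584 - 3813) = (105 - 2356)*(-7397) = -2251*(-7397) = 16650647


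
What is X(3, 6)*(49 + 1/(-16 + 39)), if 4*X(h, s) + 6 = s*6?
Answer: 8460/23 ≈ 367.83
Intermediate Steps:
X(h, s) = -3/2 + 3*s/2 (X(h, s) = -3/2 + (s*6)/4 = -3/2 + (6*s)/4 = -3/2 + 3*s/2)
X(3, 6)*(49 + 1/(-16 + 39)) = (-3/2 + (3/2)*6)*(49 + 1/(-16 + 39)) = (-3/2 + 9)*(49 + 1/23) = 15*(49 + 1/23)/2 = (15/2)*(1128/23) = 8460/23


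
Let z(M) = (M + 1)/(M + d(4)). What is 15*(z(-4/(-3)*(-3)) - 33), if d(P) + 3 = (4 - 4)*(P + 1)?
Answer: -3420/7 ≈ -488.57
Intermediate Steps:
d(P) = -3 (d(P) = -3 + (4 - 4)*(P + 1) = -3 + 0*(1 + P) = -3 + 0 = -3)
z(M) = (1 + M)/(-3 + M) (z(M) = (M + 1)/(M - 3) = (1 + M)/(-3 + M))
15*(z(-4/(-3)*(-3)) - 33) = 15*((1 - 4/(-3)*(-3))/(-3 - 4/(-3)*(-3)) - 33) = 15*((1 - 4*(-⅓)*(-3))/(-3 - 4*(-⅓)*(-3)) - 33) = 15*((1 + (4/3)*(-3))/(-3 + (4/3)*(-3)) - 33) = 15*((1 - 4)/(-3 - 4) - 33) = 15*(-3/(-7) - 33) = 15*(-⅐*(-3) - 33) = 15*(3/7 - 33) = 15*(-228/7) = -3420/7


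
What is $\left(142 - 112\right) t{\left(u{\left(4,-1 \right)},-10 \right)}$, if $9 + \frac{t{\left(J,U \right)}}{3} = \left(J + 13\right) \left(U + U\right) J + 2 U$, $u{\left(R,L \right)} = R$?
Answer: $-125010$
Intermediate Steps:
$t{\left(J,U \right)} = -27 + 6 U + 6 J U \left(13 + J\right)$ ($t{\left(J,U \right)} = -27 + 3 \left(\left(J + 13\right) \left(U + U\right) J + 2 U\right) = -27 + 3 \left(\left(13 + J\right) 2 U J + 2 U\right) = -27 + 3 \left(2 U \left(13 + J\right) J + 2 U\right) = -27 + 3 \left(2 J U \left(13 + J\right) + 2 U\right) = -27 + 3 \left(2 U + 2 J U \left(13 + J\right)\right) = -27 + \left(6 U + 6 J U \left(13 + J\right)\right) = -27 + 6 U + 6 J U \left(13 + J\right)$)
$\left(142 - 112\right) t{\left(u{\left(4,-1 \right)},-10 \right)} = \left(142 - 112\right) \left(-27 + 6 \left(-10\right) + 6 \left(-10\right) 4^{2} + 78 \cdot 4 \left(-10\right)\right) = 30 \left(-27 - 60 + 6 \left(-10\right) 16 - 3120\right) = 30 \left(-27 - 60 - 960 - 3120\right) = 30 \left(-4167\right) = -125010$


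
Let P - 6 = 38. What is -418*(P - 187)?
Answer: 59774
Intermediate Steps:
P = 44 (P = 6 + 38 = 44)
-418*(P - 187) = -418*(44 - 187) = -418*(-143) = 59774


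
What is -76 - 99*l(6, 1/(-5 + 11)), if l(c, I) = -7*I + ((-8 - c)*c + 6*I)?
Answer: 16513/2 ≈ 8256.5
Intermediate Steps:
l(c, I) = -I + c*(-8 - c) (l(c, I) = -7*I + (c*(-8 - c) + 6*I) = -7*I + (6*I + c*(-8 - c)) = -I + c*(-8 - c))
-76 - 99*l(6, 1/(-5 + 11)) = -76 - 99*(-1/(-5 + 11) - 1*6² - 8*6) = -76 - 99*(-1/6 - 1*36 - 48) = -76 - 99*(-1*⅙ - 36 - 48) = -76 - 99*(-⅙ - 36 - 48) = -76 - 99*(-505/6) = -76 + 16665/2 = 16513/2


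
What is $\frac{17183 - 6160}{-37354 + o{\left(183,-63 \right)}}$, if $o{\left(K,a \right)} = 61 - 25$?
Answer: $- \frac{11023}{37318} \approx -0.29538$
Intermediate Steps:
$o{\left(K,a \right)} = 36$ ($o{\left(K,a \right)} = 61 - 25 = 36$)
$\frac{17183 - 6160}{-37354 + o{\left(183,-63 \right)}} = \frac{17183 - 6160}{-37354 + 36} = \frac{11023}{-37318} = 11023 \left(- \frac{1}{37318}\right) = - \frac{11023}{37318}$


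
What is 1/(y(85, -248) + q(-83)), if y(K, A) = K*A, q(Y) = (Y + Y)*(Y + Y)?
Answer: 1/6476 ≈ 0.00015442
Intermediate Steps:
q(Y) = 4*Y**2 (q(Y) = (2*Y)*(2*Y) = 4*Y**2)
y(K, A) = A*K
1/(y(85, -248) + q(-83)) = 1/(-248*85 + 4*(-83)**2) = 1/(-21080 + 4*6889) = 1/(-21080 + 27556) = 1/6476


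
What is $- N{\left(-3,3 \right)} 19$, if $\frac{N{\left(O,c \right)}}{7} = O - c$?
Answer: $798$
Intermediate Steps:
$N{\left(O,c \right)} = - 7 c + 7 O$ ($N{\left(O,c \right)} = 7 \left(O - c\right) = - 7 c + 7 O$)
$- N{\left(-3,3 \right)} 19 = - (\left(-7\right) 3 + 7 \left(-3\right)) 19 = - (-21 - 21) 19 = \left(-1\right) \left(-42\right) 19 = 42 \cdot 19 = 798$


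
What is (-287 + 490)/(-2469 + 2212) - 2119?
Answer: -544786/257 ≈ -2119.8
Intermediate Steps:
(-287 + 490)/(-2469 + 2212) - 2119 = 203/(-257) - 2119 = 203*(-1/257) - 2119 = -203/257 - 2119 = -544786/257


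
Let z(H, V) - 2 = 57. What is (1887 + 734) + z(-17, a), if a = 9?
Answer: 2680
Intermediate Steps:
z(H, V) = 59 (z(H, V) = 2 + 57 = 59)
(1887 + 734) + z(-17, a) = (1887 + 734) + 59 = 2621 + 59 = 2680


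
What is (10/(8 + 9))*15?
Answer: 150/17 ≈ 8.8235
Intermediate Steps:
(10/(8 + 9))*15 = (10/17)*15 = 150/17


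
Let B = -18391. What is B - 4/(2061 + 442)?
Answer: -46032677/2503 ≈ -18391.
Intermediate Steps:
B - 4/(2061 + 442) = -18391 - 4/(2061 + 442) = -18391 - 4/2503 = -46032677/2503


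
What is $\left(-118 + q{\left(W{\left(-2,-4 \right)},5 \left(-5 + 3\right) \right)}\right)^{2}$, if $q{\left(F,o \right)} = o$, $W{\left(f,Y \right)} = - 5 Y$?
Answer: $16384$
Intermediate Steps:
$\left(-118 + q{\left(W{\left(-2,-4 \right)},5 \left(-5 + 3\right) \right)}\right)^{2} = \left(-118 + 5 \left(-5 + 3\right)\right)^{2} = \left(-118 + 5 \left(-2\right)\right)^{2} = \left(-118 - 10\right)^{2} = \left(-128\right)^{2} = 16384$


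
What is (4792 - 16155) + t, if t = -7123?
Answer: -18486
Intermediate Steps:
(4792 - 16155) + t = (4792 - 16155) - 7123 = -11363 - 7123 = -18486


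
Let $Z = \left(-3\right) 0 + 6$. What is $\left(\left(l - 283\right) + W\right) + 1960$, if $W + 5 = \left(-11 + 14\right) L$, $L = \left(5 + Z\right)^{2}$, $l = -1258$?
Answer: $777$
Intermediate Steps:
$Z = 6$ ($Z = 0 + 6 = 6$)
$L = 121$ ($L = \left(5 + 6\right)^{2} = 11^{2} = 121$)
$W = 358$ ($W = -5 + \left(-11 + 14\right) 121 = -5 + 3 \cdot 121 = -5 + 363 = 358$)
$\left(\left(l - 283\right) + W\right) + 1960 = \left(\left(-1258 - 283\right) + 358\right) + 1960 = \left(-1541 + 358\right) + 1960 = -1183 + 1960 = 777$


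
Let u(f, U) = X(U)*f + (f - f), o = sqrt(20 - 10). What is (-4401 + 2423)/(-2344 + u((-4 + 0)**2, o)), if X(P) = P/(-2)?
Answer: 289777/343356 - 989*sqrt(10)/343356 ≈ 0.83485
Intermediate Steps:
X(P) = -P/2 (X(P) = P*(-1/2) = -P/2)
o = sqrt(10) ≈ 3.1623
u(f, U) = -U*f/2 (u(f, U) = (-U/2)*f + (f - f) = -U*f/2 + 0 = -U*f/2)
(-4401 + 2423)/(-2344 + u((-4 + 0)**2, o)) = (-4401 + 2423)/(-2344 - sqrt(10)*(-4 + 0)**2/2) = -1978/(-2344 - 1/2*sqrt(10)*(-4)**2) = -1978/(-2344 - 1/2*sqrt(10)*16) = -1978/(-2344 - 8*sqrt(10))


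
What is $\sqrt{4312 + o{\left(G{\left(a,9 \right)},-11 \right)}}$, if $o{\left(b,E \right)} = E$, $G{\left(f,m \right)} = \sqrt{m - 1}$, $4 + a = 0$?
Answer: $\sqrt{4301} \approx 65.582$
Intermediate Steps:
$a = -4$ ($a = -4 + 0 = -4$)
$G{\left(f,m \right)} = \sqrt{-1 + m}$
$\sqrt{4312 + o{\left(G{\left(a,9 \right)},-11 \right)}} = \sqrt{4312 - 11} = \sqrt{4301}$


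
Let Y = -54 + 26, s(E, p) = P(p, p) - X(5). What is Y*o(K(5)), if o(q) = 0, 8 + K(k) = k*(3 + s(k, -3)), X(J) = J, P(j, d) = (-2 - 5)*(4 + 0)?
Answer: 0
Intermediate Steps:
P(j, d) = -28 (P(j, d) = -7*4 = -28)
s(E, p) = -33 (s(E, p) = -28 - 1*5 = -28 - 5 = -33)
Y = -28
K(k) = -8 - 30*k (K(k) = -8 + k*(3 - 33) = -8 + k*(-30) = -8 - 30*k)
Y*o(K(5)) = -28*0 = 0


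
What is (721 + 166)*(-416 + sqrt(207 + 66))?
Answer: -368992 + 887*sqrt(273) ≈ -3.5434e+5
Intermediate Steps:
(721 + 166)*(-416 + sqrt(207 + 66)) = 887*(-416 + sqrt(273)) = -368992 + 887*sqrt(273)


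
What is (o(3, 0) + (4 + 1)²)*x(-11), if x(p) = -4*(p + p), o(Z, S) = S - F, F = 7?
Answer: 1584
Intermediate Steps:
o(Z, S) = -7 + S (o(Z, S) = S - 1*7 = S - 7 = -7 + S)
x(p) = -8*p
(o(3, 0) + (4 + 1)²)*x(-11) = ((-7 + 0) + (4 + 1)²)*(-8*(-11)) = (-7 + 5²)*88 = (-7 + 25)*88 = 18*88 = 1584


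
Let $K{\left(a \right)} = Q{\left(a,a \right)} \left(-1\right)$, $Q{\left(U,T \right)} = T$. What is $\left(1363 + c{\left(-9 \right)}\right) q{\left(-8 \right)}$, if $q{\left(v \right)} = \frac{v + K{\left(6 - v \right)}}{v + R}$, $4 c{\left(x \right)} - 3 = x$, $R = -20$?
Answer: $\frac{4279}{4} \approx 1069.8$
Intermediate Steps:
$c{\left(x \right)} = \frac{3}{4} + \frac{x}{4}$
$K{\left(a \right)} = - a$ ($K{\left(a \right)} = a \left(-1\right) = - a$)
$q{\left(v \right)} = \frac{-6 + 2 v}{-20 + v}$ ($q{\left(v \right)} = \frac{v - \left(6 - v\right)}{v - 20} = \frac{v + \left(-6 + v\right)}{-20 + v} = \frac{-6 + 2 v}{-20 + v}$)
$\left(1363 + c{\left(-9 \right)}\right) q{\left(-8 \right)} = \left(1363 + \left(\frac{3}{4} + \frac{1}{4} \left(-9\right)\right)\right) \frac{2 \left(-3 - 8\right)}{-20 - 8} = \left(1363 + \left(\frac{3}{4} - \frac{9}{4}\right)\right) 2 \frac{1}{-28} \left(-11\right) = \left(1363 - \frac{3}{2}\right) 2 \left(- \frac{1}{28}\right) \left(-11\right) = \frac{2723}{2} \cdot \frac{11}{14} = \frac{4279}{4}$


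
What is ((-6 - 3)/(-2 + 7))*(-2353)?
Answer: 21177/5 ≈ 4235.4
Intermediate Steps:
((-6 - 3)/(-2 + 7))*(-2353) = -9/5*(-2353) = 21177/5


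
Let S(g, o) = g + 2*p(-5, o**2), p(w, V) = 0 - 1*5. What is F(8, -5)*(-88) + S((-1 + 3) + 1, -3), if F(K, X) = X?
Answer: 433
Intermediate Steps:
p(w, V) = -5 (p(w, V) = 0 - 5 = -5)
S(g, o) = -10 + g (S(g, o) = g + 2*(-5) = g - 10 = -10 + g)
F(8, -5)*(-88) + S((-1 + 3) + 1, -3) = -5*(-88) + (-10 + ((-1 + 3) + 1)) = 440 + (-10 + (2 + 1)) = 440 + (-10 + 3) = 440 - 7 = 433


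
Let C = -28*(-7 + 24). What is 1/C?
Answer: -1/476 ≈ -0.0021008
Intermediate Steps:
C = -476 (C = -28*17 = -476)
1/C = 1/(-476) = -1/476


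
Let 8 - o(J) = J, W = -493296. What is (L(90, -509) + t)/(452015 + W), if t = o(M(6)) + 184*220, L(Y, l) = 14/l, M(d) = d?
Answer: -20605324/21012029 ≈ -0.98064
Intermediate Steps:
o(J) = 8 - J
t = 40482 (t = (8 - 1*6) + 184*220 = (8 - 6) + 40480 = 2 + 40480 = 40482)
(L(90, -509) + t)/(452015 + W) = (14/(-509) + 40482)/(452015 - 493296) = (14*(-1/509) + 40482)/(-41281) = (-14/509 + 40482)*(-1/41281) = (20605324/509)*(-1/41281) = -20605324/21012029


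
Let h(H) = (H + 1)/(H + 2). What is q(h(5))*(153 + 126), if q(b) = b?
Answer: 1674/7 ≈ 239.14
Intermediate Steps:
h(H) = (1 + H)/(2 + H)
q(h(5))*(153 + 126) = ((1 + 5)/(2 + 5))*(153 + 126) = (6/7)*279 = 1674/7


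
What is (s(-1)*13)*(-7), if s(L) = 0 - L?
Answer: -91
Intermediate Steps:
s(L) = -L
(s(-1)*13)*(-7) = (-1*(-1)*13)*(-7) = (1*13)*(-7) = 13*(-7) = -91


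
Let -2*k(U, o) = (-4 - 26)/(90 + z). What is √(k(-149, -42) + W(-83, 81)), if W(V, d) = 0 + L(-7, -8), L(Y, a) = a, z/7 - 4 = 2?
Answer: I*√3817/22 ≈ 2.8083*I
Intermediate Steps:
z = 42 (z = 28 + 7*2 = 28 + 14 = 42)
W(V, d) = -8 (W(V, d) = 0 - 8 = -8)
k(U, o) = 5/44 (k(U, o) = -(-4 - 26)/(2*(90 + 42)) = -(-15)/132 = -½*(-5/22) = 5/44)
√(k(-149, -42) + W(-83, 81)) = √(5/44 - 8) = √(-347/44) = I*√3817/22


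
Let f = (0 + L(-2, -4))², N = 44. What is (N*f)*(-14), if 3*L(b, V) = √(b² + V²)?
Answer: -12320/9 ≈ -1368.9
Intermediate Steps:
L(b, V) = √(V² + b²)/3 (L(b, V) = √(b² + V²)/3 = √(V² + b²)/3)
f = 20/9 (f = (0 + √((-4)² + (-2)²)/3)² = (0 + √(16 + 4)/3)² = (0 + √20/3)² = (0 + (2*√5)/3)² = (0 + 2*√5/3)² = (2*√5/3)² = 20/9 ≈ 2.2222)
(N*f)*(-14) = (44*(20/9))*(-14) = (880/9)*(-14) = -12320/9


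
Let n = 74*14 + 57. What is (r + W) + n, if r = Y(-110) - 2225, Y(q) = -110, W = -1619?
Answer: -2861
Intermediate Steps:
r = -2335 (r = -110 - 2225 = -2335)
n = 1093 (n = 1036 + 57 = 1093)
(r + W) + n = (-2335 - 1619) + 1093 = -3954 + 1093 = -2861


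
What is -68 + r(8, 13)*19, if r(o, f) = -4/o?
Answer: -155/2 ≈ -77.500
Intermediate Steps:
-68 + r(8, 13)*19 = -68 - 4/8*19 = -68 - 4*⅛*19 = -68 - ½*19 = -68 - 19/2 = -155/2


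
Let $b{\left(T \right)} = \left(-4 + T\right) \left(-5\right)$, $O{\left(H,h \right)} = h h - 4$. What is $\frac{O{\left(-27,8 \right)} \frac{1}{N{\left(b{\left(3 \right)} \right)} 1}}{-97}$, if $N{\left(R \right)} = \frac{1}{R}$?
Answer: $- \frac{300}{97} \approx -3.0928$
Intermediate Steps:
$O{\left(H,h \right)} = -4 + h^{2}$ ($O{\left(H,h \right)} = h^{2} - 4 = -4 + h^{2}$)
$b{\left(T \right)} = 20 - 5 T$
$\frac{O{\left(-27,8 \right)} \frac{1}{N{\left(b{\left(3 \right)} \right)} 1}}{-97} = \frac{\left(-4 + 8^{2}\right) \frac{1}{\frac{1}{20 - 15} \cdot 1}}{-97} = \frac{-4 + 64}{\frac{1}{20 - 15} \cdot 1} \left(- \frac{1}{97}\right) = \frac{60}{\frac{1}{5} \cdot 1} \left(- \frac{1}{97}\right) = 60 \frac{1}{\frac{1}{5}} \left(- \frac{1}{97}\right) = 60 \cdot 5 \left(- \frac{1}{97}\right) = 300 \left(- \frac{1}{97}\right) = - \frac{300}{97}$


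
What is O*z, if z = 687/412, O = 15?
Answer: 10305/412 ≈ 25.012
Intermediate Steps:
z = 687/412 (z = 687*(1/412) = 687/412 ≈ 1.6675)
O*z = 15*(687/412) = 10305/412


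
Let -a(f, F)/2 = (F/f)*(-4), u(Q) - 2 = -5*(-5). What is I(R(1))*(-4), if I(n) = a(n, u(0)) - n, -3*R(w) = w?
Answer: 7772/3 ≈ 2590.7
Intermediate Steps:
R(w) = -w/3
u(Q) = 27 (u(Q) = 2 - 5*(-5) = 2 + 25 = 27)
a(f, F) = 8*F/f (a(f, F) = -2*F/f*(-4) = -(-8)*F/f = 8*F/f)
I(n) = -n + 216/n (I(n) = 8*27/n - n = 216/n - n = -n + 216/n)
I(R(1))*(-4) = (-(-1)/3 + 216/((-⅓*1)))*(-4) = (-1*(-⅓) + 216/(-⅓))*(-4) = (⅓ + 216*(-3))*(-4) = (⅓ - 648)*(-4) = -1943/3*(-4) = 7772/3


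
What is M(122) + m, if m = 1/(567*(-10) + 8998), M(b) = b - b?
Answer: 1/3328 ≈ 0.00030048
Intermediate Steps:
M(b) = 0
m = 1/3328 (m = 1/(-5670 + 8998) = 1/3328 ≈ 0.00030048)
M(122) + m = 0 + 1/3328 = 1/3328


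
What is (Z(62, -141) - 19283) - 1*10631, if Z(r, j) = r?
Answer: -29852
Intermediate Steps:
(Z(62, -141) - 19283) - 1*10631 = (62 - 19283) - 1*10631 = -19221 - 10631 = -29852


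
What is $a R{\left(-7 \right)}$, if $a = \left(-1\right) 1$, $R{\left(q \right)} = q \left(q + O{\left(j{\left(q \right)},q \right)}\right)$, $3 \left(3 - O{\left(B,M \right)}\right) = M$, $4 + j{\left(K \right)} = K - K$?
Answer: $- \frac{35}{3} \approx -11.667$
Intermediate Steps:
$j{\left(K \right)} = -4$ ($j{\left(K \right)} = -4 + \left(K - K\right) = -4 + 0 = -4$)
$O{\left(B,M \right)} = 3 - \frac{M}{3}$
$R{\left(q \right)} = q \left(3 + \frac{2 q}{3}\right)$ ($R{\left(q \right)} = q \left(q - \left(-3 + \frac{q}{3}\right)\right) = q \left(3 + \frac{2 q}{3}\right)$)
$a = -1$
$a R{\left(-7 \right)} = - \frac{\left(-7\right) \left(9 + 2 \left(-7\right)\right)}{3} = - \frac{\left(-7\right) \left(9 - 14\right)}{3} = - \frac{\left(-7\right) \left(-5\right)}{3} = \left(-1\right) \frac{35}{3} = - \frac{35}{3}$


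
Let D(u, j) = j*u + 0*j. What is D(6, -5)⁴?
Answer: 810000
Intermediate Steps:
D(u, j) = j*u (D(u, j) = j*u + 0 = j*u)
D(6, -5)⁴ = (-5*6)⁴ = (-30)⁴ = 810000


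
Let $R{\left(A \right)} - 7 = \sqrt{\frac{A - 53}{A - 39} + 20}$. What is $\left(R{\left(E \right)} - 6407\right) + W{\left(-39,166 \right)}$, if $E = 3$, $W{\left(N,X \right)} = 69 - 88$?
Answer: $-6419 + \frac{\sqrt{770}}{6} \approx -6414.4$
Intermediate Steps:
$W{\left(N,X \right)} = -19$
$R{\left(A \right)} = 7 + \sqrt{20 + \frac{-53 + A}{-39 + A}}$ ($R{\left(A \right)} = 7 + \sqrt{\frac{A - 53}{A - 39} + 20} = 7 + \sqrt{\frac{-53 + A}{-39 + A} + 20} = 7 + \sqrt{20 + \frac{-53 + A}{-39 + A}}$)
$\left(R{\left(E \right)} - 6407\right) + W{\left(-39,166 \right)} = \left(\left(7 + \sqrt{7} \sqrt{\frac{-119 + 3 \cdot 3}{-39 + 3}}\right) - 6407\right) - 19 = \left(\left(7 + \sqrt{7} \sqrt{\frac{-119 + 9}{-36}}\right) - 6407\right) - 19 = \left(\left(7 + \sqrt{7} \sqrt{\left(- \frac{1}{36}\right) \left(-110\right)}\right) - 6407\right) - 19 = \left(\left(7 + \sqrt{7} \sqrt{\frac{55}{18}}\right) - 6407\right) - 19 = \left(\left(7 + \sqrt{7} \frac{\sqrt{110}}{6}\right) - 6407\right) - 19 = \left(\left(7 + \frac{\sqrt{770}}{6}\right) - 6407\right) - 19 = \left(-6400 + \frac{\sqrt{770}}{6}\right) - 19 = -6419 + \frac{\sqrt{770}}{6}$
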